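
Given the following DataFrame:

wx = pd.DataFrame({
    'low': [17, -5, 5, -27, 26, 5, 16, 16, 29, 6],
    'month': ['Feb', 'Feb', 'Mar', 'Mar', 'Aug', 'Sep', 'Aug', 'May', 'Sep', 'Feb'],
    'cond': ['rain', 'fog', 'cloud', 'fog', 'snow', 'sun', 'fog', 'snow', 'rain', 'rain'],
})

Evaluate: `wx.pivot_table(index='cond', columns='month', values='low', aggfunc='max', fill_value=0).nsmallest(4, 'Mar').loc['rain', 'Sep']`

pivot: rows=cond, cols=month, max(low):
month  Aug  Feb  Mar  May  Sep
cond                          
cloud    0    0    5    0    0
fog     16   -5  -27    0    0
rain     0   17    0    0   29
snow    26    0    0   16    0
sun      0    0    0    0    5
take 4 rows with smallest Mar:
month  Aug  Feb  Mar  May  Sep
cond                          
fog     16   -5  -27    0    0
rain     0   17    0    0   29
snow    26    0    0   16    0
sun      0    0    0    0    5
Then the value at row 'rain', column 'Sep': 29

29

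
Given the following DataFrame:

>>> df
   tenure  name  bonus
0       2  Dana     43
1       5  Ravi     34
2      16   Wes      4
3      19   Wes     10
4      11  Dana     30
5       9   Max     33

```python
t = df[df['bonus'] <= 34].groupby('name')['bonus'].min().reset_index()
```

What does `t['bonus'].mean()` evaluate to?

filter rows where bonus <= 34:
   tenure  name  bonus
1       5  Ravi     34
2      16   Wes      4
3      19   Wes     10
4      11  Dana     30
5       9   Max     33
group by name, min of bonus:
name
Dana    30
Max     33
Ravi    34
Wes      4
Name: bonus, dtype: int64
reset_index():
   name  bonus
0  Dana     30
1   Max     33
2  Ravi     34
3   Wes      4

25.25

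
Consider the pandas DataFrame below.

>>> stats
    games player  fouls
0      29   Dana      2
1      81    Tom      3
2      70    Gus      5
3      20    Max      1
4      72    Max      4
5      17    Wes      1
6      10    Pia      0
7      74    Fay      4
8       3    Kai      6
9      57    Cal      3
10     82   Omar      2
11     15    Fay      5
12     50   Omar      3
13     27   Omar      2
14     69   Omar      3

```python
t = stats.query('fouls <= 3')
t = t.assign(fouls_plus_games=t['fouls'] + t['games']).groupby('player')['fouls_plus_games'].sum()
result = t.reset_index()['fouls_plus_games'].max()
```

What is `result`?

238

filter rows where fouls <= 3:
    games player  fouls
0      29   Dana      2
1      81    Tom      3
3      20    Max      1
5      17    Wes      1
6      10    Pia      0
9      57    Cal      3
10     82   Omar      2
12     50   Omar      3
13     27   Omar      2
14     69   Omar      3
add column fouls_plus_games = t['fouls'] + t['games']:
    games player  fouls  fouls_plus_games
0      29   Dana      2                31
1      81    Tom      3                84
3      20    Max      1                21
5      17    Wes      1                18
6      10    Pia      0                10
9      57    Cal      3                60
10     82   Omar      2                84
12     50   Omar      3                53
13     27   Omar      2                29
14     69   Omar      3                72
group by player, sum of fouls_plus_games:
player
Cal      60
Dana     31
Max      21
Omar    238
Pia      10
Tom      84
Wes      18
Name: fouls_plus_games, dtype: int64
reset_index():
  player  fouls_plus_games
0    Cal                60
1   Dana                31
2    Max                21
3   Omar               238
4    Pia                10
5    Tom                84
6    Wes                18
Then the max of column 'fouls_plus_games': 238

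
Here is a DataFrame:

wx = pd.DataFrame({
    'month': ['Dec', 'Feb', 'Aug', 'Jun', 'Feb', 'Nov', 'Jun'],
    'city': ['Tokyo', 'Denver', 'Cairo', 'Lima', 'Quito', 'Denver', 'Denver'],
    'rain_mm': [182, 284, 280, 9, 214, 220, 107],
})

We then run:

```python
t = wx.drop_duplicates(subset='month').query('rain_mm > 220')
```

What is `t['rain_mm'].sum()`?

564

drop duplicate month (keep=first):
  month    city  rain_mm
0   Dec   Tokyo      182
1   Feb  Denver      284
2   Aug   Cairo      280
3   Jun    Lima        9
5   Nov  Denver      220
filter rows where rain_mm > 220:
  month    city  rain_mm
1   Feb  Denver      284
2   Aug   Cairo      280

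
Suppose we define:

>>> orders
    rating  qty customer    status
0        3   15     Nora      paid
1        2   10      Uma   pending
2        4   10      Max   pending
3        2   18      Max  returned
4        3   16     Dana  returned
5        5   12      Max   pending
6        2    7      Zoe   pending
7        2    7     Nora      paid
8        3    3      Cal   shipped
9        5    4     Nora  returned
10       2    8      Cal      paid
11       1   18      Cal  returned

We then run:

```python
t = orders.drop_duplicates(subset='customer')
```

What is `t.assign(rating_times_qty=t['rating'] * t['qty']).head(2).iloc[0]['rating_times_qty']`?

45

drop duplicate customer (keep=first):
   rating  qty customer    status
0       3   15     Nora      paid
1       2   10      Uma   pending
2       4   10      Max   pending
4       3   16     Dana  returned
6       2    7      Zoe   pending
8       3    3      Cal   shipped
add column rating_times_qty = t['rating'] * t['qty']:
   rating  qty customer    status  rating_times_qty
0       3   15     Nora      paid                45
1       2   10      Uma   pending                20
2       4   10      Max   pending                40
4       3   16     Dana  returned                48
6       2    7      Zoe   pending                14
8       3    3      Cal   shipped                 9
take first 2 rows:
   rating  qty customer   status  rating_times_qty
0       3   15     Nora     paid                45
1       2   10      Uma  pending                20
The value at position 0, column 'rating_times_qty' is 45.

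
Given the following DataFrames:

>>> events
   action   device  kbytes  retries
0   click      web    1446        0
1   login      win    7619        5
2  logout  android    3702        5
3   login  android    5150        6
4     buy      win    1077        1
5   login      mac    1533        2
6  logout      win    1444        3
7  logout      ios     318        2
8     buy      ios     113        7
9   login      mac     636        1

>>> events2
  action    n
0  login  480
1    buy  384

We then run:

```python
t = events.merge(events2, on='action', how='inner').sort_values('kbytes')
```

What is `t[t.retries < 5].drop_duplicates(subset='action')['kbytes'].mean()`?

856.5

merge on 'action' (how='inner') → 6 rows:
  action   device  kbytes  retries    n
0  login      win    7619        5  480
1  login  android    5150        6  480
2    buy      win    1077        1  384
3  login      mac    1533        2  480
4    buy      ios     113        7  384
5  login      mac     636        1  480
sort by kbytes:
  action   device  kbytes  retries    n
4    buy      ios     113        7  384
5  login      mac     636        1  480
2    buy      win    1077        1  384
3  login      mac    1533        2  480
1  login  android    5150        6  480
0  login      win    7619        5  480
filter rows where retries < 5:
  action device  kbytes  retries    n
5  login    mac     636        1  480
2    buy    win    1077        1  384
3  login    mac    1533        2  480
drop duplicate action (keep=first):
  action device  kbytes  retries    n
5  login    mac     636        1  480
2    buy    win    1077        1  384
mean of column 'kbytes' → 856.5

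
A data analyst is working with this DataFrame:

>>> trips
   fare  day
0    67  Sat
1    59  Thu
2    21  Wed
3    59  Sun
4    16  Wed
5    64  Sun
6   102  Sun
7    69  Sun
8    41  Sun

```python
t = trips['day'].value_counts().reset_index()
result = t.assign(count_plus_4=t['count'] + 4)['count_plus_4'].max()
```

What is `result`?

value_counts of day:
day
Sun    5
Wed    2
Sat    1
Thu    1
Name: count, dtype: int64
reset_index():
   day  count
0  Sun      5
1  Wed      2
2  Sat      1
3  Thu      1
add column count_plus_4 = t['count'] + 4:
   day  count  count_plus_4
0  Sun      5             9
1  Wed      2             6
2  Sat      1             5
3  Thu      1             5

9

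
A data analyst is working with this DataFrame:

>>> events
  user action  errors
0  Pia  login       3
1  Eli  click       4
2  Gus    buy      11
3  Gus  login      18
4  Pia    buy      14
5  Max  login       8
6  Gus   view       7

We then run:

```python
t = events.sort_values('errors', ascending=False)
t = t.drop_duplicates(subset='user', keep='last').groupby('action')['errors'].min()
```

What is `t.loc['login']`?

3

sort by errors descending:
  user action  errors
3  Gus  login      18
4  Pia    buy      14
2  Gus    buy      11
5  Max  login       8
6  Gus   view       7
1  Eli  click       4
0  Pia  login       3
drop duplicate user (keep=last):
  user action  errors
5  Max  login       8
6  Gus   view       7
1  Eli  click       4
0  Pia  login       3
group by action, min of errors:
action
click    4
login    3
view     7
Name: errors, dtype: int64
value at index 'login' → 3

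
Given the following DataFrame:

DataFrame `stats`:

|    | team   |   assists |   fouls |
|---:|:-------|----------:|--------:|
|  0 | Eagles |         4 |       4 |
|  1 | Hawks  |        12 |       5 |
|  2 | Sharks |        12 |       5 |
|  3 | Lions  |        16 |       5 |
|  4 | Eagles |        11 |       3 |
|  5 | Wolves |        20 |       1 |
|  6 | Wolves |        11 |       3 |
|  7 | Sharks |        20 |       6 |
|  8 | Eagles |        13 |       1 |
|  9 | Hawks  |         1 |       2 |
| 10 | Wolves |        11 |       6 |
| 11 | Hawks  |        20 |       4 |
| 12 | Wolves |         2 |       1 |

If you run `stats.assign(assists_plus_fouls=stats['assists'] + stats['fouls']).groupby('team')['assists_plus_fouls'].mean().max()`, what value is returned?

21.5

add column assists_plus_fouls = stats['assists'] + stats['fouls']:
      team  assists  fouls  assists_plus_fouls
0   Eagles        4      4                   8
1    Hawks       12      5                  17
2   Sharks       12      5                  17
3    Lions       16      5                  21
4   Eagles       11      3                  14
5   Wolves       20      1                  21
6   Wolves       11      3                  14
7   Sharks       20      6                  26
8   Eagles       13      1                  14
9    Hawks        1      2                   3
10  Wolves       11      6                  17
11   Hawks       20      4                  24
12  Wolves        2      1                   3
group by team, mean of assists_plus_fouls:
team
Eagles    12.000000
Hawks     14.666667
Lions     21.000000
Sharks    21.500000
Wolves    13.750000
Name: assists_plus_fouls, dtype: float64
max of the resulting series → 21.5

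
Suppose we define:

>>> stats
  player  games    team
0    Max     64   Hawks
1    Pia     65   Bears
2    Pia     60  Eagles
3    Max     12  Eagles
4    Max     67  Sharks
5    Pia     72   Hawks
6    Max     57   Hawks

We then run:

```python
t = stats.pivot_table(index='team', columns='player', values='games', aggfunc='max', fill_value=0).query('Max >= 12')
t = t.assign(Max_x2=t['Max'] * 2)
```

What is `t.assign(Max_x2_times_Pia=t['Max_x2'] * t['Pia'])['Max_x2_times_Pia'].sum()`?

10656

pivot: rows=team, cols=player, max(games):
player  Max  Pia
team            
Bears     0   65
Eagles   12   60
Hawks    64   72
Sharks   67    0
filter rows where Max >= 12:
player  Max  Pia
team            
Eagles   12   60
Hawks    64   72
Sharks   67    0
add column Max_x2 = t['Max'] * 2:
player  Max  Pia  Max_x2
team                    
Eagles   12   60      24
Hawks    64   72     128
Sharks   67    0     134
add column Max_x2_times_Pia = t['Max_x2'] * t['Pia']:
player  Max  Pia  Max_x2  Max_x2_times_Pia
team                                      
Eagles   12   60      24              1440
Hawks    64   72     128              9216
Sharks   67    0     134                 0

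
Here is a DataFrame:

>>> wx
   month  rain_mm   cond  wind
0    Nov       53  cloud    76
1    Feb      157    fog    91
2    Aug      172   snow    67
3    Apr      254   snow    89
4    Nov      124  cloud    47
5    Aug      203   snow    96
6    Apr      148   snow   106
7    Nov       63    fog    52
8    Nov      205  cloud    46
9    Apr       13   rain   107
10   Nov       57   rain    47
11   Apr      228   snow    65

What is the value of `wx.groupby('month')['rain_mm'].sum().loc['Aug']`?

375

group by month, sum of rain_mm:
month
Apr    643
Aug    375
Feb    157
Nov    502
Name: rain_mm, dtype: int64
value at index 'Aug' → 375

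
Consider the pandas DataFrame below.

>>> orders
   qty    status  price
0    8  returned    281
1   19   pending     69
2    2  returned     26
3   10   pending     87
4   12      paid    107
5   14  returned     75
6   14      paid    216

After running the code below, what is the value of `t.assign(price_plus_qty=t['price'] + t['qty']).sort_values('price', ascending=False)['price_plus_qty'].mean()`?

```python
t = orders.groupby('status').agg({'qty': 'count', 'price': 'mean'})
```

group by status: count(qty), mean(price):
          qty       price
status                   
paid        2  161.500000
pending     2   78.000000
returned    3  127.333333
add column price_plus_qty = t['price'] + t['qty']:
          qty       price  price_plus_qty
status                                   
paid        2  161.500000      163.500000
pending     2   78.000000       80.000000
returned    3  127.333333      130.333333
sort by price descending:
          qty       price  price_plus_qty
status                                   
paid        2  161.500000      163.500000
returned    3  127.333333      130.333333
pending     2   78.000000       80.000000
The mean of column 'price_plus_qty' is 124.611111111.

124.611111111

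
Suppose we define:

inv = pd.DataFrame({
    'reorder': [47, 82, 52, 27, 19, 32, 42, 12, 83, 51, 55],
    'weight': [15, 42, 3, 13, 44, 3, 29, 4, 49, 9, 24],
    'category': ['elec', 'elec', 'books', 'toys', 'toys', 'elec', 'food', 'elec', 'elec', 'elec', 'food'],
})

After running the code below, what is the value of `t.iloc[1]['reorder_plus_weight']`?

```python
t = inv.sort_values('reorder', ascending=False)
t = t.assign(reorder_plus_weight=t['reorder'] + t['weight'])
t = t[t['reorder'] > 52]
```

124

sort by reorder descending:
    reorder  weight category
8        83      49     elec
1        82      42     elec
10       55      24     food
2        52       3    books
9        51       9     elec
0        47      15     elec
6        42      29     food
5        32       3     elec
3        27      13     toys
4        19      44     toys
7        12       4     elec
add column reorder_plus_weight = t['reorder'] + t['weight']:
    reorder  weight category  reorder_plus_weight
8        83      49     elec                  132
1        82      42     elec                  124
10       55      24     food                   79
2        52       3    books                   55
9        51       9     elec                   60
0        47      15     elec                   62
6        42      29     food                   71
5        32       3     elec                   35
3        27      13     toys                   40
4        19      44     toys                   63
7        12       4     elec                   16
filter rows where reorder > 52:
    reorder  weight category  reorder_plus_weight
8        83      49     elec                  132
1        82      42     elec                  124
10       55      24     food                   79
Hence 124.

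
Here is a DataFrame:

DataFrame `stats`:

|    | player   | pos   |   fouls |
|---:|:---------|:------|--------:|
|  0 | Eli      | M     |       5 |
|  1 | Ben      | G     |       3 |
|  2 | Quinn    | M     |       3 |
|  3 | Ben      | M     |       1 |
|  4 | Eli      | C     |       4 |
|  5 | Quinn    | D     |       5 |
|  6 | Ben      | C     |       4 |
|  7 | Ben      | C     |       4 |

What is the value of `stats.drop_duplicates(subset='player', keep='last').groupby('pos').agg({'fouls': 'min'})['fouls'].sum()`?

drop duplicate player (keep=last):
  player pos  fouls
4    Eli   C      4
5  Quinn   D      5
7    Ben   C      4
group by pos, min of fouls:
     fouls
pos       
C        4
D        5

9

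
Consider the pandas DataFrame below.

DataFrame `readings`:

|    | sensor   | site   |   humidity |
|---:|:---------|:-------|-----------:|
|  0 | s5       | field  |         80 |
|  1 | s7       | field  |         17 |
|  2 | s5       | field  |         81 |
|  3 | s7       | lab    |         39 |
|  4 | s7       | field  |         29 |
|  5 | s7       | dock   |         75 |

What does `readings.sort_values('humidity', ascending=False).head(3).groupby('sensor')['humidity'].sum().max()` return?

161

sort by humidity descending:
  sensor   site  humidity
2     s5  field        81
0     s5  field        80
5     s7   dock        75
3     s7    lab        39
4     s7  field        29
1     s7  field        17
take first 3 rows:
  sensor   site  humidity
2     s5  field        81
0     s5  field        80
5     s7   dock        75
group by sensor, sum of humidity:
sensor
s5    161
s7     75
Name: humidity, dtype: int64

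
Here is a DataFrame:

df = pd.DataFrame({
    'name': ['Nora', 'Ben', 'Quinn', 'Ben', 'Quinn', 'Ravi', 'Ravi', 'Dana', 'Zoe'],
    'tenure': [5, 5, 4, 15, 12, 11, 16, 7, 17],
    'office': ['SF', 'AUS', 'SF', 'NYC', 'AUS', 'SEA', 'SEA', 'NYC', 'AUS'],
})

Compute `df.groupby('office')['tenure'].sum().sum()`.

92

group by office, sum of tenure:
office
AUS    34
NYC    22
SEA    27
SF      9
Name: tenure, dtype: int64
Hence 92.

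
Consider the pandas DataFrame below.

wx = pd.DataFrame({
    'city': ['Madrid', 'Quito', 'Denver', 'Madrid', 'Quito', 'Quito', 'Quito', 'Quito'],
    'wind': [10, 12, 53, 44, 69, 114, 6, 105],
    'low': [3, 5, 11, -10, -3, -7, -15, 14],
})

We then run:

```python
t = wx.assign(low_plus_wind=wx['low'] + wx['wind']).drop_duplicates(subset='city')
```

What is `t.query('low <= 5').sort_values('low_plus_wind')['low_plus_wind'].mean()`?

15.0

add column low_plus_wind = wx['low'] + wx['wind']:
     city  wind  low  low_plus_wind
0  Madrid    10    3             13
1   Quito    12    5             17
2  Denver    53   11             64
3  Madrid    44  -10             34
4   Quito    69   -3             66
5   Quito   114   -7            107
6   Quito     6  -15             -9
7   Quito   105   14            119
drop duplicate city (keep=first):
     city  wind  low  low_plus_wind
0  Madrid    10    3             13
1   Quito    12    5             17
2  Denver    53   11             64
filter rows where low <= 5:
     city  wind  low  low_plus_wind
0  Madrid    10    3             13
1   Quito    12    5             17
sort by low_plus_wind:
     city  wind  low  low_plus_wind
0  Madrid    10    3             13
1   Quito    12    5             17
mean of column 'low_plus_wind' → 15.0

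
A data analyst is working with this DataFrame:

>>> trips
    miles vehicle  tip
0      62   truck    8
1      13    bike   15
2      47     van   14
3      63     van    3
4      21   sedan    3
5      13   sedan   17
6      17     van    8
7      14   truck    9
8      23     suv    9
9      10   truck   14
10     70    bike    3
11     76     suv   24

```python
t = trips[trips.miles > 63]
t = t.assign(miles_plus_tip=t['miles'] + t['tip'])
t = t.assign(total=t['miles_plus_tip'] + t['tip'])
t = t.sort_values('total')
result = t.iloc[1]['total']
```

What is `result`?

124

filter rows where miles > 63:
    miles vehicle  tip
10     70    bike    3
11     76     suv   24
add column miles_plus_tip = t['miles'] + t['tip']:
    miles vehicle  tip  miles_plus_tip
10     70    bike    3              73
11     76     suv   24             100
add column total = t['miles_plus_tip'] + t['tip']:
    miles vehicle  tip  miles_plus_tip  total
10     70    bike    3              73     76
11     76     suv   24             100    124
sort by total:
    miles vehicle  tip  miles_plus_tip  total
10     70    bike    3              73     76
11     76     suv   24             100    124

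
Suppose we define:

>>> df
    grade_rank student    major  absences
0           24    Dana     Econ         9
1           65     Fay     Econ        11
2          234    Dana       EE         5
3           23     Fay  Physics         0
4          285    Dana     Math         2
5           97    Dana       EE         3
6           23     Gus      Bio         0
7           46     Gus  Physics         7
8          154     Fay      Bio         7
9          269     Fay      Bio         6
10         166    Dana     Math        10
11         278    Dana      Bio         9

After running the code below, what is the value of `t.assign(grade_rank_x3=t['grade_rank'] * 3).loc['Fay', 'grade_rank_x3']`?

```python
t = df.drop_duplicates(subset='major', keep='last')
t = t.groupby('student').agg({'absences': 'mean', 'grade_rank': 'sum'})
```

drop duplicate major (keep=last):
    grade_rank student    major  absences
1           65     Fay     Econ        11
5           97    Dana       EE         3
7           46     Gus  Physics         7
10         166    Dana     Math        10
11         278    Dana      Bio         9
group by student: mean(absences), sum(grade_rank):
          absences  grade_rank
student                       
Dana      7.333333         541
Fay      11.000000          65
Gus       7.000000          46
add column grade_rank_x3 = t['grade_rank'] * 3:
          absences  grade_rank  grade_rank_x3
student                                      
Dana      7.333333         541           1623
Fay      11.000000          65            195
Gus       7.000000          46            138
The value at row 'Fay', column 'grade_rank_x3' is 195.

195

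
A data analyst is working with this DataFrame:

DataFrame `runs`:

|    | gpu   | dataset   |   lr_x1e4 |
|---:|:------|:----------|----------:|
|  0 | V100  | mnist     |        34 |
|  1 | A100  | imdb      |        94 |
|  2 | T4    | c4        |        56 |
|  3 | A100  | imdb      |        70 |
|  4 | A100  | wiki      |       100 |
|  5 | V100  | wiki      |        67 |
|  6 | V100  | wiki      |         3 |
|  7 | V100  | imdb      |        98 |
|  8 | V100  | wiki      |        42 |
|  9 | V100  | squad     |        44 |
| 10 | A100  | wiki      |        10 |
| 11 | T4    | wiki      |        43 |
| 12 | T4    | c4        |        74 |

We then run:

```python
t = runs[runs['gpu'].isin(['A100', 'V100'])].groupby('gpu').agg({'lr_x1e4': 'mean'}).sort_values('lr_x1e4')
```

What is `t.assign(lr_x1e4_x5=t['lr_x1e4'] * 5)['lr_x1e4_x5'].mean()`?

291.25

filter rows where gpu in ['A100', 'V100']:
     gpu dataset  lr_x1e4
0   V100   mnist       34
1   A100    imdb       94
3   A100    imdb       70
4   A100    wiki      100
5   V100    wiki       67
6   V100    wiki        3
7   V100    imdb       98
8   V100    wiki       42
9   V100   squad       44
10  A100    wiki       10
group by gpu, mean of lr_x1e4:
      lr_x1e4
gpu          
A100     68.5
V100     48.0
sort by lr_x1e4:
      lr_x1e4
gpu          
V100     48.0
A100     68.5
add column lr_x1e4_x5 = t['lr_x1e4'] * 5:
      lr_x1e4  lr_x1e4_x5
gpu                      
V100     48.0       240.0
A100     68.5       342.5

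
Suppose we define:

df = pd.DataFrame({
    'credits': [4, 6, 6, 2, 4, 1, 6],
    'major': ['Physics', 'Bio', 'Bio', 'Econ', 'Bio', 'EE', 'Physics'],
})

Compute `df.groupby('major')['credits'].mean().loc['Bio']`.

5.33333333333

group by major, mean of credits:
major
Bio        5.333333
EE         1.000000
Econ       2.000000
Physics    5.000000
Name: credits, dtype: float64
Reading off the value at index 'Bio', we get 5.33333333333.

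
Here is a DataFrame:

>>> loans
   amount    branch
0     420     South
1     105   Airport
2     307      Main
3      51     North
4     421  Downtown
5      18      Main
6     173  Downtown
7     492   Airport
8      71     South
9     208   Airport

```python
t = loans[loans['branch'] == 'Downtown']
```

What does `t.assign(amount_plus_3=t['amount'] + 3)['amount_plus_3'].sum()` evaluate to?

600

filter rows where branch == 'Downtown':
   amount    branch
4     421  Downtown
6     173  Downtown
add column amount_plus_3 = t['amount'] + 3:
   amount    branch  amount_plus_3
4     421  Downtown            424
6     173  Downtown            176
Then the sum of column 'amount_plus_3': 600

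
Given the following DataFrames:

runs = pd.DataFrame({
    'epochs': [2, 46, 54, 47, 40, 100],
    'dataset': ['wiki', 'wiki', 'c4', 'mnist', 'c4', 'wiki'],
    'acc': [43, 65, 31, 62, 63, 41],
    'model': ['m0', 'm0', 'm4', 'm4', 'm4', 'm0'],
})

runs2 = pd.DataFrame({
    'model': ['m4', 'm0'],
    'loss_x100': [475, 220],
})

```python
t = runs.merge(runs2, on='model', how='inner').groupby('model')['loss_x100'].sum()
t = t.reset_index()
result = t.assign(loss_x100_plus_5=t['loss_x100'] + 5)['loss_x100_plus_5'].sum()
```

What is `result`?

2095

merge on 'model' (how='inner') → 6 rows:
   epochs dataset  acc model  loss_x100
0       2    wiki   43    m0        220
1      46    wiki   65    m0        220
2      54      c4   31    m4        475
3      47   mnist   62    m4        475
4      40      c4   63    m4        475
5     100    wiki   41    m0        220
group by model, sum of loss_x100:
model
m0     660
m4    1425
Name: loss_x100, dtype: int64
reset_index():
  model  loss_x100
0    m0        660
1    m4       1425
add column loss_x100_plus_5 = t['loss_x100'] + 5:
  model  loss_x100  loss_x100_plus_5
0    m0        660               665
1    m4       1425              1430
Reading off the sum of column 'loss_x100_plus_5', we get 2095.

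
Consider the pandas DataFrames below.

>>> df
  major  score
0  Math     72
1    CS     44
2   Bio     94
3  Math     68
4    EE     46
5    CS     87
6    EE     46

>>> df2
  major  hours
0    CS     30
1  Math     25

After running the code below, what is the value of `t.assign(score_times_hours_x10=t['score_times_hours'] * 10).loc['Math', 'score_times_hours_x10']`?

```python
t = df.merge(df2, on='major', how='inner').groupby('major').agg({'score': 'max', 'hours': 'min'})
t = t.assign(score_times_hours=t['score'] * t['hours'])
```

18000

merge on 'major' (how='inner') → 4 rows:
  major  score  hours
0  Math     72     25
1    CS     44     30
2  Math     68     25
3    CS     87     30
group by major: max(score), min(hours):
       score  hours
major              
CS        87     30
Math      72     25
add column score_times_hours = t['score'] * t['hours']:
       score  hours  score_times_hours
major                                 
CS        87     30               2610
Math      72     25               1800
add column score_times_hours_x10 = t['score_times_hours'] * 10:
       score  hours  score_times_hours  score_times_hours_x10
major                                                        
CS        87     30               2610                  26100
Math      72     25               1800                  18000
value at row 'Math', column 'score_times_hours_x10' → 18000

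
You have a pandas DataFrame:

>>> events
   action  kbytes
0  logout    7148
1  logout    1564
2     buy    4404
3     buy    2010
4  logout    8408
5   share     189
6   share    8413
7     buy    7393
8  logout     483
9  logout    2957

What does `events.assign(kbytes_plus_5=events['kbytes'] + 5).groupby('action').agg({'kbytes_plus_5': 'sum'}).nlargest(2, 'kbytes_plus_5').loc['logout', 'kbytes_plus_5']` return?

20585

add column kbytes_plus_5 = events['kbytes'] + 5:
   action  kbytes  kbytes_plus_5
0  logout    7148           7153
1  logout    1564           1569
2     buy    4404           4409
3     buy    2010           2015
4  logout    8408           8413
5   share     189            194
6   share    8413           8418
7     buy    7393           7398
8  logout     483            488
9  logout    2957           2962
group by action, sum of kbytes_plus_5:
        kbytes_plus_5
action               
buy             13822
logout          20585
share            8612
take 2 rows with largest kbytes_plus_5:
        kbytes_plus_5
action               
logout          20585
buy             13822
The value at row 'logout', column 'kbytes_plus_5' is 20585.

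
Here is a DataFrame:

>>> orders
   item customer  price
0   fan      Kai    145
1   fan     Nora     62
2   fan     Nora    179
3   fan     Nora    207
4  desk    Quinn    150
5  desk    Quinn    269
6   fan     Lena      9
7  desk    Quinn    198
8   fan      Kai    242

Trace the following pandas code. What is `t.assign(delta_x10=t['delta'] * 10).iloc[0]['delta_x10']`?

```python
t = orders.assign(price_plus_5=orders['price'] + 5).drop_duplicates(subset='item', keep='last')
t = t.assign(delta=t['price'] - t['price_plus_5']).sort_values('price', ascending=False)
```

-50

add column price_plus_5 = orders['price'] + 5:
   item customer  price  price_plus_5
0   fan      Kai    145           150
1   fan     Nora     62            67
2   fan     Nora    179           184
3   fan     Nora    207           212
4  desk    Quinn    150           155
5  desk    Quinn    269           274
6   fan     Lena      9            14
7  desk    Quinn    198           203
8   fan      Kai    242           247
drop duplicate item (keep=last):
   item customer  price  price_plus_5
7  desk    Quinn    198           203
8   fan      Kai    242           247
add column delta = t['price'] - t['price_plus_5']:
   item customer  price  price_plus_5  delta
7  desk    Quinn    198           203     -5
8   fan      Kai    242           247     -5
sort by price descending:
   item customer  price  price_plus_5  delta
8   fan      Kai    242           247     -5
7  desk    Quinn    198           203     -5
add column delta_x10 = t['delta'] * 10:
   item customer  price  price_plus_5  delta  delta_x10
8   fan      Kai    242           247     -5        -50
7  desk    Quinn    198           203     -5        -50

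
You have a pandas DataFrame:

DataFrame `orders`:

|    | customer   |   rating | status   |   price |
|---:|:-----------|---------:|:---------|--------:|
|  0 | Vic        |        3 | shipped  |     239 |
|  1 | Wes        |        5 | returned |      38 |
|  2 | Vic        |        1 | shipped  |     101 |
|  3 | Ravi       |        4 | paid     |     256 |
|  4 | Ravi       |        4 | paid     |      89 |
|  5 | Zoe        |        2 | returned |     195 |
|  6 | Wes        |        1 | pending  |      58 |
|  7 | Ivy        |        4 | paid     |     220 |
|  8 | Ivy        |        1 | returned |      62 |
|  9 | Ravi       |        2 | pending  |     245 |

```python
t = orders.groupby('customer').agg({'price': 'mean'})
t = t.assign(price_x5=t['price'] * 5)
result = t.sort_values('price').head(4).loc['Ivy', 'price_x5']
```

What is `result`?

705.0

group by customer, mean of price:
               price
customer            
Ivy       141.000000
Ravi      196.666667
Vic       170.000000
Wes        48.000000
Zoe       195.000000
add column price_x5 = t['price'] * 5:
               price    price_x5
customer                        
Ivy       141.000000  705.000000
Ravi      196.666667  983.333333
Vic       170.000000  850.000000
Wes        48.000000  240.000000
Zoe       195.000000  975.000000
sort by price:
               price    price_x5
customer                        
Wes        48.000000  240.000000
Ivy       141.000000  705.000000
Vic       170.000000  850.000000
Zoe       195.000000  975.000000
Ravi      196.666667  983.333333
take first 4 rows:
          price  price_x5
customer                 
Wes        48.0     240.0
Ivy       141.0     705.0
Vic       170.0     850.0
Zoe       195.0     975.0
Finally, value at row 'Ivy', column 'price_x5' = 705.0.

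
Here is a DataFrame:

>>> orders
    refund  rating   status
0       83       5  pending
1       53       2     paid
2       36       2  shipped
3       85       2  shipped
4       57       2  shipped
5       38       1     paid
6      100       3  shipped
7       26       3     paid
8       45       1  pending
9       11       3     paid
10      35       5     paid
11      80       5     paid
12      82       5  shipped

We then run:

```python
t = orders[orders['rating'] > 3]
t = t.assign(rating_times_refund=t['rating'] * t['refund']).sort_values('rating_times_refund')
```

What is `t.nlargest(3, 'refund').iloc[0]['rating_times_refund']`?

415

filter rows where rating > 3:
    refund  rating   status
0       83       5  pending
10      35       5     paid
11      80       5     paid
12      82       5  shipped
add column rating_times_refund = t['rating'] * t['refund']:
    refund  rating   status  rating_times_refund
0       83       5  pending                  415
10      35       5     paid                  175
11      80       5     paid                  400
12      82       5  shipped                  410
sort by rating_times_refund:
    refund  rating   status  rating_times_refund
10      35       5     paid                  175
11      80       5     paid                  400
12      82       5  shipped                  410
0       83       5  pending                  415
take 3 rows with largest refund:
    refund  rating   status  rating_times_refund
0       83       5  pending                  415
12      82       5  shipped                  410
11      80       5     paid                  400
Then the value at position 0, column 'rating_times_refund': 415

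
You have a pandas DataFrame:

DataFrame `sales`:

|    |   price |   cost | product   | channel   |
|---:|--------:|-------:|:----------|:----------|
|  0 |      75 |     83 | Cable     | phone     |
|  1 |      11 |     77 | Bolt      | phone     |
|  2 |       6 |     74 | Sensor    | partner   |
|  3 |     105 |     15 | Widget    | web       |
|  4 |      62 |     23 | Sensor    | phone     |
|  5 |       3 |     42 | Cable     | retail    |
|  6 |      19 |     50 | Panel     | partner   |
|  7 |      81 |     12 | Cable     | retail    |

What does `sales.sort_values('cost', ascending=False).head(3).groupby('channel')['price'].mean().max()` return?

43.0

sort by cost descending:
   price  cost product  channel
0     75    83   Cable    phone
1     11    77    Bolt    phone
2      6    74  Sensor  partner
6     19    50   Panel  partner
5      3    42   Cable   retail
4     62    23  Sensor    phone
3    105    15  Widget      web
7     81    12   Cable   retail
take first 3 rows:
   price  cost product  channel
0     75    83   Cable    phone
1     11    77    Bolt    phone
2      6    74  Sensor  partner
group by channel, mean of price:
channel
partner     6.0
phone      43.0
Name: price, dtype: float64
The max of the resulting series is 43.0.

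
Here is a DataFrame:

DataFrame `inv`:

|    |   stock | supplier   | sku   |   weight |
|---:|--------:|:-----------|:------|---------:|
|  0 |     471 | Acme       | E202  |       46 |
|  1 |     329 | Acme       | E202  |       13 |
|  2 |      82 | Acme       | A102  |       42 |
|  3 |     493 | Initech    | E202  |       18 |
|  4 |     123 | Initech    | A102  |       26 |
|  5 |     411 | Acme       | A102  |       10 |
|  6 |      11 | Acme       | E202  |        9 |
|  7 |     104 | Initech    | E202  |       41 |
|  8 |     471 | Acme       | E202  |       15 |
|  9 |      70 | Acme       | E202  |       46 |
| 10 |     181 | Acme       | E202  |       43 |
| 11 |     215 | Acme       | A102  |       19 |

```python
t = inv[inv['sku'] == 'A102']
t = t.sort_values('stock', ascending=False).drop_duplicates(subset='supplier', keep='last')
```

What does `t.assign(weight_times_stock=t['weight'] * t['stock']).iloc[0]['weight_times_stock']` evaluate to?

filter rows where sku == 'A102':
    stock supplier   sku  weight
2      82     Acme  A102      42
4     123  Initech  A102      26
5     411     Acme  A102      10
11    215     Acme  A102      19
sort by stock descending:
    stock supplier   sku  weight
5     411     Acme  A102      10
11    215     Acme  A102      19
4     123  Initech  A102      26
2      82     Acme  A102      42
drop duplicate supplier (keep=last):
   stock supplier   sku  weight
4    123  Initech  A102      26
2     82     Acme  A102      42
add column weight_times_stock = t['weight'] * t['stock']:
   stock supplier   sku  weight  weight_times_stock
4    123  Initech  A102      26                3198
2     82     Acme  A102      42                3444
Taking the value at position 0, column 'weight_times_stock' gives 3198.

3198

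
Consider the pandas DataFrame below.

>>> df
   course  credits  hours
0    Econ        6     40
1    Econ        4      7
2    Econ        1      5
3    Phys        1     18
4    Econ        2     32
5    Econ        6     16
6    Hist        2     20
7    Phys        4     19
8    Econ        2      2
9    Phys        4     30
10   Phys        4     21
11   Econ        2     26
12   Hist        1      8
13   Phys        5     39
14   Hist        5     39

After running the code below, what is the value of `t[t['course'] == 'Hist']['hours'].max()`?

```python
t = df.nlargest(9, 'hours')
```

39

take 9 rows with largest hours:
   course  credits  hours
0    Econ        6     40
13   Phys        5     39
14   Hist        5     39
4    Econ        2     32
9    Phys        4     30
11   Econ        2     26
10   Phys        4     21
6    Hist        2     20
7    Phys        4     19
filter rows where course == 'Hist':
   course  credits  hours
14   Hist        5     39
6    Hist        2     20
Taking the max of column 'hours' gives 39.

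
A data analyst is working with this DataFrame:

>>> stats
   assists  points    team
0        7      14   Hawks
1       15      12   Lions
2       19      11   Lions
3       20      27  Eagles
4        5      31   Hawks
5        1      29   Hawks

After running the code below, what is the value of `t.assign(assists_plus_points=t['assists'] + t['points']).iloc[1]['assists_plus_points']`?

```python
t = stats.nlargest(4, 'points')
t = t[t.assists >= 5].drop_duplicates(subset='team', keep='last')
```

take 4 rows with largest points:
   assists  points    team
4        5      31   Hawks
5        1      29   Hawks
3       20      27  Eagles
0        7      14   Hawks
filter rows where assists >= 5:
   assists  points    team
4        5      31   Hawks
3       20      27  Eagles
0        7      14   Hawks
drop duplicate team (keep=last):
   assists  points    team
3       20      27  Eagles
0        7      14   Hawks
add column assists_plus_points = t['assists'] + t['points']:
   assists  points    team  assists_plus_points
3       20      27  Eagles                   47
0        7      14   Hawks                   21
Hence 21.

21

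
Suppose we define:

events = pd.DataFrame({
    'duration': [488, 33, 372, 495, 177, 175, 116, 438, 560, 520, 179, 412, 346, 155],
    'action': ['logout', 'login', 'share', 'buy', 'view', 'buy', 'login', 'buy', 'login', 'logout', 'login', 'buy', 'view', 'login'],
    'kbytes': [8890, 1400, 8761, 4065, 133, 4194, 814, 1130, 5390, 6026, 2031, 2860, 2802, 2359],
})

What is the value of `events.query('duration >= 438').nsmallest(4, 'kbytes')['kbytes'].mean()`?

filter rows where duration >= 438:
   duration  action  kbytes
0       488  logout    8890
3       495     buy    4065
7       438     buy    1130
8       560   login    5390
9       520  logout    6026
take 4 rows with smallest kbytes:
   duration  action  kbytes
7       438     buy    1130
3       495     buy    4065
8       560   login    5390
9       520  logout    6026

4152.75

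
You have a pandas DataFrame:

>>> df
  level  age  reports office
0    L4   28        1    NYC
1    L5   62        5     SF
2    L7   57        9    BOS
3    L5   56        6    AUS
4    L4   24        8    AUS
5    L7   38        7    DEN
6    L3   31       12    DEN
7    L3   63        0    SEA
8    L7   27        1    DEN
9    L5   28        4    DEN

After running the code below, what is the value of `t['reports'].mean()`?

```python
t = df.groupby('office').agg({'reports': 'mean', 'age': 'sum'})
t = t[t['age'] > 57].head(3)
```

group by office: mean(reports), sum(age):
        reports  age
office              
AUS         7.0   80
BOS         9.0   57
DEN         6.0  124
NYC         1.0   28
SEA         0.0   63
SF          5.0   62
filter rows where age > 57:
        reports  age
office              
AUS         7.0   80
DEN         6.0  124
SEA         0.0   63
SF          5.0   62
take first 3 rows:
        reports  age
office              
AUS         7.0   80
DEN         6.0  124
SEA         0.0   63
Taking the mean of column 'reports' gives 4.33333333333.

4.33333333333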